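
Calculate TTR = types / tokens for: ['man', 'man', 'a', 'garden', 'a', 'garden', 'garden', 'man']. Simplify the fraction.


Tokens: 8
Unique types: ('a', 'garden', 'man') = 3
TTR = 3/8
Already in lowest terms.

3/8


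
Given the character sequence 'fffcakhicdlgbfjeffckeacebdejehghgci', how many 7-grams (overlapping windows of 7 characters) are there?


String 'fffcakhicdlgbfjeffckeacebdejehghgci' has length L = 35.
Number of overlapping n-grams = L - n + 1
Substituting: 35 - 7 + 1 = 29

29


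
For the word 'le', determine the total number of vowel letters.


Scanning each character of 'le':
  Position 1: 'l' -> consonant (running count: 0)
  Position 2: 'e' -> vowel (running count: 1)
Total vowels: 1

1


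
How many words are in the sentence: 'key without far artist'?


Counting words by splitting on spaces:
  Word 1: 'key'
  Word 2: 'without'
  Word 3: 'far'
  Word 4: 'artist'
Total words: 4

4


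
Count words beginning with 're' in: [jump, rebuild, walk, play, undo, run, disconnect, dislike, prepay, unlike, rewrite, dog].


Checking each word for prefix 're':
  'jump' -> no (count: 0)
  'rebuild' -> YES, starts with 're' (count: 1)
  'walk' -> no (count: 1)
  'play' -> no (count: 1)
  'undo' -> no (count: 1)
  'run' -> no (count: 1)
  'disconnect' -> no (count: 1)
  'dislike' -> no (count: 1)
  'prepay' -> no (count: 1)
  'unlike' -> no (count: 1)
  'rewrite' -> YES, starts with 're' (count: 2)
  'dog' -> no (count: 2)
Total with prefix 're': 2

2


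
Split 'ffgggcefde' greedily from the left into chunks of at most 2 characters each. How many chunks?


'ffgggcefde' has 10 characters.
Chunking with max size 2:
  Chunk 1: 'ff' (positions 0-1)
  Chunk 2: 'gg' (positions 2-3)
  Chunk 3: 'gc' (positions 4-5)
  Chunk 4: 'ef' (positions 6-7)
  Chunk 5: 'de' (positions 8-9)
Total chunks: ceil(10 / 2) = 5

5


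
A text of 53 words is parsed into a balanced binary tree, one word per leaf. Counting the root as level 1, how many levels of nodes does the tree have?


In a balanced binary tree with n leaves the deepest leaf is ceil(log2(n)) edges below the root,
so counting node levels inclusive of root and leaves gives ceil(log2(n)) + 1 levels.
log2(53) = 5.7279
ceil(5.7279) = 6
levels = 6 + 1 = 7

7


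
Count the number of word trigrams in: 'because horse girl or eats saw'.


Word trigrams from [6] words:
  Trigram 1: (because horse girl)
  Trigram 2: (horse girl or)
  Trigram 3: (girl or eats)
  Trigram 4: (or eats saw)
Total word trigrams: 6 - 2 = 4

4


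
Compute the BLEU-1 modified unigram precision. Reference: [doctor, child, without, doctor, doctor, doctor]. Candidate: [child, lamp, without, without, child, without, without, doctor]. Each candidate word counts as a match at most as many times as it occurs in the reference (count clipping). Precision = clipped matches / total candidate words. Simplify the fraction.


Reference word counts: {'child': 1, 'doctor': 4, 'without': 1}
Checking each candidate word (with clipping):
  'child' -> in reference (ref count 1, used 1/1) -> match (matches: 1)
  'lamp' -> not in reference -> no match (matches: 1)
  'without' -> in reference (ref count 1, used 1/1) -> match (matches: 2)
  'without' -> ref count 1 already used up (1/1) -> clipped, no match (matches: 2)
  'child' -> ref count 1 already used up (1/1) -> clipped, no match (matches: 2)
  'without' -> ref count 1 already used up (1/1) -> clipped, no match (matches: 2)
  'without' -> ref count 1 already used up (1/1) -> clipped, no match (matches: 2)
  'doctor' -> in reference (ref count 4, used 1/4) -> match (matches: 3)
Clipped matches: 3, Candidate length: 8
Precision = 3/8

3/8


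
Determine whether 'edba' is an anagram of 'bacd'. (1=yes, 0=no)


Sort characters of 'edba': 'abde'
Sort characters of 'bacd': 'abcd'
Sorted forms differ -> they are NOT anagrams
Result: 0

0


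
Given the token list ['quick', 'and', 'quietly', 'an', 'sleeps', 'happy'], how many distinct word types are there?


Listing all tokens and tracking unique types:
  Token 1: 'quick' -> NEW (unique so far: 1)
  Token 2: 'and' -> NEW (unique so far: 2)
  Token 3: 'quietly' -> NEW (unique so far: 3)
  Token 4: 'an' -> NEW (unique so far: 4)
  Token 5: 'sleeps' -> NEW (unique so far: 5)
  Token 6: 'happy' -> NEW (unique so far: 6)
Unique types: ('an', 'and', 'happy', 'quick', 'quietly', 'sleeps')
Vocabulary size: 6

6


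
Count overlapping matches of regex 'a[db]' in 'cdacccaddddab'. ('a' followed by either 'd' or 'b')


Pattern: a[db] means 'a' followed by either 'd' or 'b'.
Scanning 'cdacccaddddab' position-by-position:
  Pos 0: window 'cd' -> no
  Pos 1: window 'da' -> no
  Pos 2: window 'ac' -> no
  Pos 3: window 'cc' -> no
  Pos 4: window 'cc' -> no
  Pos 5: window 'ca' -> no
  Pos 6: window 'ad' -> MATCH
  Pos 7: window 'dd' -> no
  Pos 8: window 'dd' -> no
  Pos 9: window 'dd' -> no
  Pos 10: window 'da' -> no
  Pos 11: window 'ab' -> MATCH
  Pos 12: window 'b' -> no
Total matches: 2

2


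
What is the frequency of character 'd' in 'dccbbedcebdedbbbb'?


Scanning 'dccbbedcebdedbbbb' for 'd':
  Position 0: 'd' -> MATCH (count: 1)
  Position 6: 'd' -> MATCH (count: 2)
  Position 10: 'd' -> MATCH (count: 3)
  Position 12: 'd' -> MATCH (count: 4)
Total occurrences of 'd': 4

4


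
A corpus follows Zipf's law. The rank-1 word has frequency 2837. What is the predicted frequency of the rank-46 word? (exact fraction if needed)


Zipf's law: freq(rank) = f1 / rank
f1 = 2837, rank = 46
freq = 2837 / 46
GCD(2837, 46) = 1
Simplified: 2837/46

2837/46


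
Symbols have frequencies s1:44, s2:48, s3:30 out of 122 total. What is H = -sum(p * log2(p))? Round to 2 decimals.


Computing entropy H = -sum(p_i * log2(p_i)):
  s1: p = 44/122 = 0.3607, -p*log2(p) = 0.5306
  s2: p = 48/122 = 0.3934, -p*log2(p) = 0.5295
  s3: p = 30/122 = 0.2459, -p*log2(p) = 0.4977
H = sum of terms = 1.5578
Rounded to 2 decimals: 1.56

1.56


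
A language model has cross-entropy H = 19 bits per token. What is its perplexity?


Perplexity formula: PP = 2^H
H = 19
PP = 2^19
PP = 2^19 = 524288

524288


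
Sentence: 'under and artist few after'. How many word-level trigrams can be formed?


Word trigrams from [5] words:
  Trigram 1: (under and artist)
  Trigram 2: (and artist few)
  Trigram 3: (artist few after)
Total word trigrams: 5 - 2 = 3

3


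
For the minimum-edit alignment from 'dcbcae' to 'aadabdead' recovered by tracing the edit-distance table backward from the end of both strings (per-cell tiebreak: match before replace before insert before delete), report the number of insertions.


Edit distance = 6. Backtracking from cell (6, 9) with preference match > replace > insert > delete,
then listing the resulting alignment 'dcbcae' -> 'aadabdead' left to right:
  Step 1: insert 'a' [insertion #1]
  Step 2: insert 'a' [insertion #2]
  Step 3: keep 'd'
  Step 4: replace c->a
  Step 5: keep 'b'
  Step 6: insert 'd' [insertion #3]
  Step 7: replace c->e
  Step 8: keep 'a'
  Step 9: replace e->d
Total insertions: 3

3


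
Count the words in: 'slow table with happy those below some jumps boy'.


Counting words by splitting on spaces:
  Word 1: 'slow'
  Word 2: 'table'
  Word 3: 'with'
  Word 4: 'happy'
  Word 5: 'those'
  Word 6: 'below'
  Word 7: 'some'
  Word 8: 'jumps'
  Word 9: 'boy'
Total words: 9

9


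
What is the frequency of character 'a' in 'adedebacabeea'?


Scanning 'adedebacabeea' for 'a':
  Position 0: 'a' -> MATCH (count: 1)
  Position 6: 'a' -> MATCH (count: 2)
  Position 8: 'a' -> MATCH (count: 3)
  Position 12: 'a' -> MATCH (count: 4)
Total occurrences of 'a': 4

4


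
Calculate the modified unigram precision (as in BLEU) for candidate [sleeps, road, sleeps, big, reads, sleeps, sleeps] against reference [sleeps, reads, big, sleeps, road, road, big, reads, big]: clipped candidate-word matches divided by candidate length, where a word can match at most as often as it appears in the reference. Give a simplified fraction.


Reference word counts: {'big': 3, 'reads': 2, 'road': 2, 'sleeps': 2}
Checking each candidate word (with clipping):
  'sleeps' -> in reference (ref count 2, used 1/2) -> match (matches: 1)
  'road' -> in reference (ref count 2, used 1/2) -> match (matches: 2)
  'sleeps' -> in reference (ref count 2, used 2/2) -> match (matches: 3)
  'big' -> in reference (ref count 3, used 1/3) -> match (matches: 4)
  'reads' -> in reference (ref count 2, used 1/2) -> match (matches: 5)
  'sleeps' -> ref count 2 already used up (2/2) -> clipped, no match (matches: 5)
  'sleeps' -> ref count 2 already used up (2/2) -> clipped, no match (matches: 5)
Clipped matches: 5, Candidate length: 7
Precision = 5/7

5/7


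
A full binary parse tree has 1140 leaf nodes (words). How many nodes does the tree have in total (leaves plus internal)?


Leaf nodes (terminals): 1140
Internal nodes = n - 1 = 1140 - 1 = 1139
Total = leaves + internal = 1140 + 1139 = 2279

2279


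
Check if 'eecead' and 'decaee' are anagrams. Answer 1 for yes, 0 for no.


Sort characters of 'eecead': 'acdeee'
Sort characters of 'decaee': 'acdeee'
Sorted forms match -> they ARE anagrams
Result: 1

1


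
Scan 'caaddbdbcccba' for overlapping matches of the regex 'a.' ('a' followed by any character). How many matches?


Pattern: a. means 'a' followed by any character.
Scanning 'caaddbdbcccba' position-by-position:
  Pos 0: window 'ca' -> no
  Pos 1: window 'aa' -> MATCH
  Pos 2: window 'ad' -> MATCH
  Pos 3: window 'dd' -> no
  Pos 4: window 'db' -> no
  Pos 5: window 'bd' -> no
  Pos 6: window 'db' -> no
  Pos 7: window 'bc' -> no
  Pos 8: window 'cc' -> no
  Pos 9: window 'cc' -> no
  Pos 10: window 'cb' -> no
  Pos 11: window 'ba' -> no
  Pos 12: window 'a' -> no
Total matches: 2

2


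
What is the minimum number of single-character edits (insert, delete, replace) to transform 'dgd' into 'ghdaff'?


Building DP table for s1='dgd' (len 3) and s2='ghdaff' (len 6):
       g  h  d  a  f  f
    0  1  2  3  4  5  6
  d 1  1  2  2  3  4  5
  g 2  1  2  3  3  4  5
  d 3  2  2  2  3  4  5
Edit distance = dp[3][6] = 5

5


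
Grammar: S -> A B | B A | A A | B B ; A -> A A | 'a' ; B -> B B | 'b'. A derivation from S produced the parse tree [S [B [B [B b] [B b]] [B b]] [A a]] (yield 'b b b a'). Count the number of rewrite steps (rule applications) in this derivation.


Every bracketed nonterminal node [X ...] in the tree is produced by exactly one rule application.
Reading the tree off as a leftmost derivation:
  Step 1: S  =>  B A   (applied S -> B A)
  Step 2: B A  =>  B B A   (applied B -> B B)
  Step 3: B B A  =>  B B B A   (applied B -> B B)
  Step 4: B B B A  =>  b B B A   (applied B -> b)
  Step 5: b B B A  =>  b b B A   (applied B -> b)
  Step 6: b b B A  =>  b b b A   (applied B -> b)
  Step 7: b b b A  =>  b b b a   (applied A -> a)
Final yield: b b b a
Total rewrite steps: 7

7


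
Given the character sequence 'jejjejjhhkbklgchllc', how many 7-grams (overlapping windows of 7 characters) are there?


String 'jejjejjhhkbklgchllc' has length L = 19.
Number of overlapping n-grams = L - n + 1
Substituting: 19 - 7 + 1 = 13

13


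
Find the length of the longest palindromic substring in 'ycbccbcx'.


Scanning 'ycbccbcx' for palindromic substrings.
Substring at positions 1-6: 'cbccbc'.
Check: reverse('cbccbc') = 'cbccbc' -> palindrome confirmed.
Neighbouring characters ('y' / 'x') break symmetry, so it cannot extend further.
No longer palindromic substring exists; longest length = 6

6


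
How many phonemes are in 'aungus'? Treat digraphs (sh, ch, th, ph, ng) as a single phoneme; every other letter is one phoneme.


Parsing 'aungus' greedily, digraphs first:
  'a' -> vowel phoneme (phonemes so far: 1)
  'u' -> vowel phoneme (phonemes so far: 2)
  'ng' -> digraph (1 consonant phoneme) (phonemes so far: 3)
  'u' -> vowel phoneme (phonemes so far: 4)
  's' -> consonant phoneme (phonemes so far: 5)
Total phonemes: 5

5


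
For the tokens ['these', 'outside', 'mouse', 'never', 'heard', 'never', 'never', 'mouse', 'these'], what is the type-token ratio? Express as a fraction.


Tokens: 9
Unique types: ('heard', 'mouse', 'never', 'outside', 'these') = 5
TTR = 5/9
Already in lowest terms.

5/9


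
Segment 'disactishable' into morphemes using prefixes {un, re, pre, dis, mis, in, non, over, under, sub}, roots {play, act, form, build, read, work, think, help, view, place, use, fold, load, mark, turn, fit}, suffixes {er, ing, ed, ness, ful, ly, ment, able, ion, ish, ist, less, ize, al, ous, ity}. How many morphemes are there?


Segmenting 'disactishable' against the inventory:
  'dis' -> prefix (morpheme 1)
  'act' -> root (morpheme 2)
  'ish' -> suffix (morpheme 3)
  'able' -> suffix (morpheme 4)
Total morphemes: 4

4


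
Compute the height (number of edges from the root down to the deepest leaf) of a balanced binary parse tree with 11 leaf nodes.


In a balanced binary tree with n leaves the deepest leaf is ceil(log2(n)) edges below the root.
log2(11) = 3.4594
ceil(3.4594) = 4
height (edges) = 4

4


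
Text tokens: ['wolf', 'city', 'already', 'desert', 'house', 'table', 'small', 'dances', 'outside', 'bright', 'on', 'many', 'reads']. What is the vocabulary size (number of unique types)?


Listing all tokens and tracking unique types:
  Token 1: 'wolf' -> NEW (unique so far: 1)
  Token 2: 'city' -> NEW (unique so far: 2)
  Token 3: 'already' -> NEW (unique so far: 3)
  Token 4: 'desert' -> NEW (unique so far: 4)
  Token 5: 'house' -> NEW (unique so far: 5)
  Token 6: 'table' -> NEW (unique so far: 6)
  Token 7: 'small' -> NEW (unique so far: 7)
  Token 8: 'dances' -> NEW (unique so far: 8)
  Token 9: 'outside' -> NEW (unique so far: 9)
  Token 10: 'bright' -> NEW (unique so far: 10)
  Token 11: 'on' -> NEW (unique so far: 11)
  Token 12: 'many' -> NEW (unique so far: 12)
  Token 13: 'reads' -> NEW (unique so far: 13)
Unique types: ('already', 'bright', 'city', 'dances', 'desert', 'house', 'many', 'on', 'outside', 'reads', 'small', 'table', 'wolf')
Vocabulary size: 13

13


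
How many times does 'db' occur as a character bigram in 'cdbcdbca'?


Scanning 'cdbcdbca' for bigram 'db':
  Position 0: 'cd' -> no
  Position 1: 'db' -> MATCH
  Position 2: 'bc' -> no
  Position 3: 'cd' -> no
  Position 4: 'db' -> MATCH
  Position 5: 'bc' -> no
  Position 6: 'ca' -> no
Total matches: 2

2


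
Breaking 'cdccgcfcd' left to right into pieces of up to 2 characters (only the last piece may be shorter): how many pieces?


'cdccgcfcd' has 9 characters.
Chunking with max size 2:
  Chunk 1: 'cd' (positions 0-1)
  Chunk 2: 'cc' (positions 2-3)
  Chunk 3: 'gc' (positions 4-5)
  Chunk 4: 'fc' (positions 6-7)
  Chunk 5: 'd' (positions 8-8)
Total chunks: ceil(9 / 2) = 5

5


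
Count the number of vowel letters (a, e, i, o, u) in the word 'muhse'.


Scanning each character of 'muhse':
  Position 1: 'm' -> consonant (running count: 0)
  Position 2: 'u' -> vowel (running count: 1)
  Position 3: 'h' -> consonant (running count: 1)
  Position 4: 's' -> consonant (running count: 1)
  Position 5: 'e' -> vowel (running count: 2)
Total vowels: 2

2


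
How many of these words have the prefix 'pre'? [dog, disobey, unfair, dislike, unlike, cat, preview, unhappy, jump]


Checking each word for prefix 'pre':
  'dog' -> no (count: 0)
  'disobey' -> no (count: 0)
  'unfair' -> no (count: 0)
  'dislike' -> no (count: 0)
  'unlike' -> no (count: 0)
  'cat' -> no (count: 0)
  'preview' -> YES, starts with 'pre' (count: 1)
  'unhappy' -> no (count: 1)
  'jump' -> no (count: 1)
Total with prefix 'pre': 1

1


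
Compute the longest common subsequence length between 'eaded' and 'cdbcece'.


DP table for LCS of 'eaded' and 'cdbcece':
       c  d  b  c  e  c  e
    0  0  0  0  0  0  0  0
  e 0  0  0  0  0  1  1  1
  a 0  0  0  0  0  1  1  1
  d 0  0  1  1  1  1  1  1
  e 0  0  1  1  1  2  2  2
  d 0  0  1  1  1  2  2  2
LCS: 'ee'
LCS length = 2

2


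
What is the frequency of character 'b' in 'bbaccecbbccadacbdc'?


Scanning 'bbaccecbbccadacbdc' for 'b':
  Position 0: 'b' -> MATCH (count: 1)
  Position 1: 'b' -> MATCH (count: 2)
  Position 7: 'b' -> MATCH (count: 3)
  Position 8: 'b' -> MATCH (count: 4)
  Position 15: 'b' -> MATCH (count: 5)
Total occurrences of 'b': 5

5


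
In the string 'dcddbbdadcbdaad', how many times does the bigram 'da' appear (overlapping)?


Scanning 'dcddbbdadcbdaad' for bigram 'da':
  Position 0: 'dc' -> no
  Position 1: 'cd' -> no
  Position 2: 'dd' -> no
  Position 3: 'db' -> no
  Position 4: 'bb' -> no
  Position 5: 'bd' -> no
  Position 6: 'da' -> MATCH
  Position 7: 'ad' -> no
  Position 8: 'dc' -> no
  Position 9: 'cb' -> no
  Position 10: 'bd' -> no
  Position 11: 'da' -> MATCH
  Position 12: 'aa' -> no
  Position 13: 'ad' -> no
Total matches: 2

2


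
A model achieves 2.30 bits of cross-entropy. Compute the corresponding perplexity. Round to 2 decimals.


Perplexity formula: PP = 2^H
H = 2.30
PP = 2^2.30
Decompose: 2^2.30 = 2^2 * 2^0.30
2^2 = 4, 2^0.30 ~ 1.2311444
PP ~ 4 * 1.2311444 = 4.9245776
Rounded to 2 decimals: 4.92

4.92


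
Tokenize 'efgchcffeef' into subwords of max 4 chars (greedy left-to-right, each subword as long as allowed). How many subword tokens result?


'efgchcffeef' has 11 characters.
Chunking with max size 4:
  Chunk 1: 'efgc' (positions 0-3)
  Chunk 2: 'hcff' (positions 4-7)
  Chunk 3: 'eef' (positions 8-10)
Total chunks: ceil(11 / 4) = 3

3


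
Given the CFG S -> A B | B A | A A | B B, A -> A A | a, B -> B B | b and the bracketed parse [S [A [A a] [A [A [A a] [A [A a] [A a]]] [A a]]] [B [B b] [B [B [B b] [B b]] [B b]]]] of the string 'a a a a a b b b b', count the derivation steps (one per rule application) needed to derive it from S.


Every bracketed nonterminal node [X ...] in the tree is produced by exactly one rule application.
Reading the tree off as a leftmost derivation:
  Step 1: S  =>  A B   (applied S -> A B)
  Step 2: A B  =>  A A B   (applied A -> A A)
  Step 3: A A B  =>  a A B   (applied A -> a)
  Step 4: a A B  =>  a A A B   (applied A -> A A)
  Step 5: a A A B  =>  a A A A B   (applied A -> A A)
  Step 6: a A A A B  =>  a a A A B   (applied A -> a)
  Step 7: a a A A B  =>  a a A A A B   (applied A -> A A)
  Step 8: a a A A A B  =>  a a a A A B   (applied A -> a)
  Step 9: a a a A A B  =>  a a a a A B   (applied A -> a)
  Step 10: a a a a A B  =>  a a a a a B   (applied A -> a)
  Step 11: a a a a a B  =>  a a a a a B B   (applied B -> B B)
  Step 12: a a a a a B B  =>  a a a a a b B   (applied B -> b)
  Step 13: a a a a a b B  =>  a a a a a b B B   (applied B -> B B)
  Step 14: a a a a a b B B  =>  a a a a a b B B B   (applied B -> B B)
  Step 15: a a a a a b B B B  =>  a a a a a b b B B   (applied B -> b)
  Step 16: a a a a a b b B B  =>  a a a a a b b b B   (applied B -> b)
  Step 17: a a a a a b b b B  =>  a a a a a b b b b   (applied B -> b)
Final yield: a a a a a b b b b
Total rewrite steps: 17

17


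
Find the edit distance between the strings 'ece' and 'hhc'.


Building DP table for s1='ece' (len 3) and s2='hhc' (len 3):
       h  h  c
    0  1  2  3
  e 1  1  2  3
  c 2  2  2  2
  e 3  3  3  3
Edit distance = dp[3][3] = 3

3


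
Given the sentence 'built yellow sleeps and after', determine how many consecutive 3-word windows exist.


Word trigrams from [5] words:
  Trigram 1: (built yellow sleeps)
  Trigram 2: (yellow sleeps and)
  Trigram 3: (sleeps and after)
Total word trigrams: 5 - 2 = 3

3


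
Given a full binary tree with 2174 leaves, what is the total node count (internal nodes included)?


Leaf nodes (terminals): 2174
Internal nodes = n - 1 = 2174 - 1 = 2173
Total = leaves + internal = 2174 + 2173 = 4347

4347


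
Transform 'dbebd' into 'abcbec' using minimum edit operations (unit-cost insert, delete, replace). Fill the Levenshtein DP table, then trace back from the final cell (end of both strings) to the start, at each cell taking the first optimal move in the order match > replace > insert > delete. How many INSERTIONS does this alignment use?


Edit distance = 4. Backtracking from cell (5, 6) with preference match > replace > insert > delete,
then listing the resulting alignment 'dbebd' -> 'abcbec' left to right:
  Step 1: replace d->a
  Step 2: keep 'b'
  Step 3: replace e->c
  Step 4: keep 'b'
  Step 5: insert 'e' [insertion #1]
  Step 6: replace d->c
Total insertions: 1

1


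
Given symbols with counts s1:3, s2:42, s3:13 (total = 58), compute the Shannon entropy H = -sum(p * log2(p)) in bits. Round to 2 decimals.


Computing entropy H = -sum(p_i * log2(p_i)):
  s1: p = 3/58 = 0.0517, -p*log2(p) = 0.2210
  s2: p = 42/58 = 0.7241, -p*log2(p) = 0.3372
  s3: p = 13/58 = 0.2241, -p*log2(p) = 0.4836
H = sum of terms = 1.0418
Rounded to 2 decimals: 1.04

1.04


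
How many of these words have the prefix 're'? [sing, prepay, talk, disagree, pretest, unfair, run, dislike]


Checking each word for prefix 're':
  'sing' -> no (count: 0)
  'prepay' -> no (count: 0)
  'talk' -> no (count: 0)
  'disagree' -> no (count: 0)
  'pretest' -> no (count: 0)
  'unfair' -> no (count: 0)
  'run' -> no (count: 0)
  'dislike' -> no (count: 0)
Total with prefix 're': 0

0


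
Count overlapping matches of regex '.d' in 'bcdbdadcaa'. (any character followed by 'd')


Pattern: .d means any character followed by 'd'.
Scanning 'bcdbdadcaa' position-by-position:
  Pos 0: window 'bc' -> no
  Pos 1: window 'cd' -> MATCH
  Pos 2: window 'db' -> no
  Pos 3: window 'bd' -> MATCH
  Pos 4: window 'da' -> no
  Pos 5: window 'ad' -> MATCH
  Pos 6: window 'dc' -> no
  Pos 7: window 'ca' -> no
  Pos 8: window 'aa' -> no
  Pos 9: window 'a' -> no
Total matches: 3

3


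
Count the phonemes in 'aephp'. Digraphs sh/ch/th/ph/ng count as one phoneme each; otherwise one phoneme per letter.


Parsing 'aephp' greedily, digraphs first:
  'a' -> vowel phoneme (phonemes so far: 1)
  'e' -> vowel phoneme (phonemes so far: 2)
  'ph' -> digraph (1 consonant phoneme) (phonemes so far: 3)
  'p' -> consonant phoneme (phonemes so far: 4)
Total phonemes: 4

4


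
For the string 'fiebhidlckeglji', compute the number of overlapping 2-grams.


String 'fiebhidlckeglji' has length L = 15.
Number of overlapping n-grams = L - n + 1
Substituting: 15 - 2 + 1 = 14

14


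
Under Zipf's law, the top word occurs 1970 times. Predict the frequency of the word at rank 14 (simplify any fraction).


Zipf's law: freq(rank) = f1 / rank
f1 = 1970, rank = 14
freq = 1970 / 14
GCD(1970, 14) = 2
Simplified: 985/7

985/7


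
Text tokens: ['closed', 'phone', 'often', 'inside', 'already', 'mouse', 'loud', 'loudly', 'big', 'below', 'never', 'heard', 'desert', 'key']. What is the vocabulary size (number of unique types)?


Listing all tokens and tracking unique types:
  Token 1: 'closed' -> NEW (unique so far: 1)
  Token 2: 'phone' -> NEW (unique so far: 2)
  Token 3: 'often' -> NEW (unique so far: 3)
  Token 4: 'inside' -> NEW (unique so far: 4)
  Token 5: 'already' -> NEW (unique so far: 5)
  Token 6: 'mouse' -> NEW (unique so far: 6)
  Token 7: 'loud' -> NEW (unique so far: 7)
  Token 8: 'loudly' -> NEW (unique so far: 8)
  Token 9: 'big' -> NEW (unique so far: 9)
  Token 10: 'below' -> NEW (unique so far: 10)
  Token 11: 'never' -> NEW (unique so far: 11)
  Token 12: 'heard' -> NEW (unique so far: 12)
  Token 13: 'desert' -> NEW (unique so far: 13)
  Token 14: 'key' -> NEW (unique so far: 14)
Unique types: ('already', 'below', 'big', 'closed', 'desert', 'heard', 'inside', 'key', 'loud', 'loudly', 'mouse', 'never', 'often', 'phone')
Vocabulary size: 14

14


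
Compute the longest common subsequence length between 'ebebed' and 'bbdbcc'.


DP table for LCS of 'ebebed' and 'bbdbcc':
       b  b  d  b  c  c
    0  0  0  0  0  0  0
  e 0  0  0  0  0  0  0
  b 0  1  1  1  1  1  1
  e 0  1  1  1  1  1  1
  b 0  1  2  2  2  2  2
  e 0  1  2  2  2  2  2
  d 0  1  2  3  3  3  3
LCS: 'bbd'
LCS length = 3

3


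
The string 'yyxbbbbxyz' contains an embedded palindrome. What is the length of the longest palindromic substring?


Scanning 'yyxbbbbxyz' for palindromic substrings.
Substring at positions 1-8: 'yxbbbbxy'.
Check: reverse('yxbbbbxy') = 'yxbbbbxy' -> palindrome confirmed.
Neighbouring characters ('y' / 'z') break symmetry, so it cannot extend further.
No longer palindromic substring exists; longest length = 8

8


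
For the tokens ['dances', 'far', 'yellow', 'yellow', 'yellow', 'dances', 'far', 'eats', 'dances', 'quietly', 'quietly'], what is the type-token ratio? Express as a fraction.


Tokens: 11
Unique types: ('dances', 'eats', 'far', 'quietly', 'yellow') = 5
TTR = 5/11
Already in lowest terms.

5/11


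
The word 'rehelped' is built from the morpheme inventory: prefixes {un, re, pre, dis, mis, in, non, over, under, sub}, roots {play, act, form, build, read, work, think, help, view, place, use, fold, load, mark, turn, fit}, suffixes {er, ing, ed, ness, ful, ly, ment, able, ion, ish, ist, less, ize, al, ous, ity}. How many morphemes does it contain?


Segmenting 'rehelped' against the inventory:
  're' -> prefix (morpheme 1)
  'help' -> root (morpheme 2)
  'ed' -> suffix (morpheme 3)
Total morphemes: 3

3


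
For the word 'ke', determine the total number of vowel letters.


Scanning each character of 'ke':
  Position 1: 'k' -> consonant (running count: 0)
  Position 2: 'e' -> vowel (running count: 1)
Total vowels: 1

1


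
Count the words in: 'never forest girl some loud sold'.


Counting words by splitting on spaces:
  Word 1: 'never'
  Word 2: 'forest'
  Word 3: 'girl'
  Word 4: 'some'
  Word 5: 'loud'
  Word 6: 'sold'
Total words: 6

6


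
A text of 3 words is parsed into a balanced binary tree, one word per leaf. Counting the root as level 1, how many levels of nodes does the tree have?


In a balanced binary tree with n leaves the deepest leaf is ceil(log2(n)) edges below the root,
so counting node levels inclusive of root and leaves gives ceil(log2(n)) + 1 levels.
log2(3) = 1.5850
ceil(1.5850) = 2
levels = 2 + 1 = 3

3


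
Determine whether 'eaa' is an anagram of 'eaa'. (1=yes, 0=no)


Sort characters of 'eaa': 'aae'
Sort characters of 'eaa': 'aae'
Sorted forms match -> they ARE anagrams
Result: 1

1


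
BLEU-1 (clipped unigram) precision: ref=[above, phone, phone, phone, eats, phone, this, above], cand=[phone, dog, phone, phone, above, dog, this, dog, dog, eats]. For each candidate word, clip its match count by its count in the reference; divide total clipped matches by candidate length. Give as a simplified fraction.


Reference word counts: {'above': 2, 'eats': 1, 'phone': 4, 'this': 1}
Checking each candidate word (with clipping):
  'phone' -> in reference (ref count 4, used 1/4) -> match (matches: 1)
  'dog' -> not in reference -> no match (matches: 1)
  'phone' -> in reference (ref count 4, used 2/4) -> match (matches: 2)
  'phone' -> in reference (ref count 4, used 3/4) -> match (matches: 3)
  'above' -> in reference (ref count 2, used 1/2) -> match (matches: 4)
  'dog' -> not in reference -> no match (matches: 4)
  'this' -> in reference (ref count 1, used 1/1) -> match (matches: 5)
  'dog' -> not in reference -> no match (matches: 5)
  'dog' -> not in reference -> no match (matches: 5)
  'eats' -> in reference (ref count 1, used 1/1) -> match (matches: 6)
Clipped matches: 6, Candidate length: 10
Precision = 6/10 = 3/5

3/5


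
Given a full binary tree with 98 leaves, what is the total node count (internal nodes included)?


Leaf nodes (terminals): 98
Internal nodes = n - 1 = 98 - 1 = 97
Total = leaves + internal = 98 + 97 = 195

195


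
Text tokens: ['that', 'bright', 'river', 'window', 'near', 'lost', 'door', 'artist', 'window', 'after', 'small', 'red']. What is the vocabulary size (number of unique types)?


Listing all tokens and tracking unique types:
  Token 1: 'that' -> NEW (unique so far: 1)
  Token 2: 'bright' -> NEW (unique so far: 2)
  Token 3: 'river' -> NEW (unique so far: 3)
  Token 4: 'window' -> NEW (unique so far: 4)
  Token 5: 'near' -> NEW (unique so far: 5)
  Token 6: 'lost' -> NEW (unique so far: 6)
  Token 7: 'door' -> NEW (unique so far: 7)
  Token 8: 'artist' -> NEW (unique so far: 8)
  Token 9: 'window' -> duplicate (unique so far: 8)
  Token 10: 'after' -> NEW (unique so far: 9)
  Token 11: 'small' -> NEW (unique so far: 10)
  Token 12: 'red' -> NEW (unique so far: 11)
Unique types: ('after', 'artist', 'bright', 'door', 'lost', 'near', 'red', 'river', 'small', 'that', 'window')
Vocabulary size: 11

11


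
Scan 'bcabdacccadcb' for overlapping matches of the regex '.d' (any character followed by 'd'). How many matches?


Pattern: .d means any character followed by 'd'.
Scanning 'bcabdacccadcb' position-by-position:
  Pos 0: window 'bc' -> no
  Pos 1: window 'ca' -> no
  Pos 2: window 'ab' -> no
  Pos 3: window 'bd' -> MATCH
  Pos 4: window 'da' -> no
  Pos 5: window 'ac' -> no
  Pos 6: window 'cc' -> no
  Pos 7: window 'cc' -> no
  Pos 8: window 'ca' -> no
  Pos 9: window 'ad' -> MATCH
  Pos 10: window 'dc' -> no
  Pos 11: window 'cb' -> no
  Pos 12: window 'b' -> no
Total matches: 2

2


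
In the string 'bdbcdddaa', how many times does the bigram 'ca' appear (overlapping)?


Scanning 'bdbcdddaa' for bigram 'ca':
  Position 0: 'bd' -> no
  Position 1: 'db' -> no
  Position 2: 'bc' -> no
  Position 3: 'cd' -> no
  Position 4: 'dd' -> no
  Position 5: 'dd' -> no
  Position 6: 'da' -> no
  Position 7: 'aa' -> no
Total matches: 0

0


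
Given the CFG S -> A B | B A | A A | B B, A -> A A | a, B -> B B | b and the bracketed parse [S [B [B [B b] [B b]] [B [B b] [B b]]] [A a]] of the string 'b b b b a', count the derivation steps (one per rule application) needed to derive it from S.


Every bracketed nonterminal node [X ...] in the tree is produced by exactly one rule application.
Reading the tree off as a leftmost derivation:
  Step 1: S  =>  B A   (applied S -> B A)
  Step 2: B A  =>  B B A   (applied B -> B B)
  Step 3: B B A  =>  B B B A   (applied B -> B B)
  Step 4: B B B A  =>  b B B A   (applied B -> b)
  Step 5: b B B A  =>  b b B A   (applied B -> b)
  Step 6: b b B A  =>  b b B B A   (applied B -> B B)
  Step 7: b b B B A  =>  b b b B A   (applied B -> b)
  Step 8: b b b B A  =>  b b b b A   (applied B -> b)
  Step 9: b b b b A  =>  b b b b a   (applied A -> a)
Final yield: b b b b a
Total rewrite steps: 9

9


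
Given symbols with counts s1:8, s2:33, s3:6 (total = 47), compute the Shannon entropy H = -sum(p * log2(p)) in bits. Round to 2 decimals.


Computing entropy H = -sum(p_i * log2(p_i)):
  s1: p = 8/47 = 0.1702, -p*log2(p) = 0.4348
  s2: p = 33/47 = 0.7021, -p*log2(p) = 0.3582
  s3: p = 6/47 = 0.1277, -p*log2(p) = 0.3791
H = sum of terms = 1.1721
Rounded to 2 decimals: 1.17

1.17


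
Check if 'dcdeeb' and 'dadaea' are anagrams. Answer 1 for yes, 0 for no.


Sort characters of 'dcdeeb': 'bcddee'
Sort characters of 'dadaea': 'aaadde'
Sorted forms differ -> they are NOT anagrams
Result: 0

0


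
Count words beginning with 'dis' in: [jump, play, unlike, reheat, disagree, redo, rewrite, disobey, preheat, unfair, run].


Checking each word for prefix 'dis':
  'jump' -> no (count: 0)
  'play' -> no (count: 0)
  'unlike' -> no (count: 0)
  'reheat' -> no (count: 0)
  'disagree' -> YES, starts with 'dis' (count: 1)
  'redo' -> no (count: 1)
  'rewrite' -> no (count: 1)
  'disobey' -> YES, starts with 'dis' (count: 2)
  'preheat' -> no (count: 2)
  'unfair' -> no (count: 2)
  'run' -> no (count: 2)
Total with prefix 'dis': 2

2


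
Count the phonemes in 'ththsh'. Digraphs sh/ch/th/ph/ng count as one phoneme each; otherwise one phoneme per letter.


Parsing 'ththsh' greedily, digraphs first:
  'th' -> digraph (1 consonant phoneme) (phonemes so far: 1)
  'th' -> digraph (1 consonant phoneme) (phonemes so far: 2)
  'sh' -> digraph (1 consonant phoneme) (phonemes so far: 3)
Total phonemes: 3

3


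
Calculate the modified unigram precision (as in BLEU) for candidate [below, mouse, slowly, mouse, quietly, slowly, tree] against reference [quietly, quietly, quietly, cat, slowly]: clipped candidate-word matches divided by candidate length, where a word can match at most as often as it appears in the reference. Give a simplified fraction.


Reference word counts: {'cat': 1, 'quietly': 3, 'slowly': 1}
Checking each candidate word (with clipping):
  'below' -> not in reference -> no match (matches: 0)
  'mouse' -> not in reference -> no match (matches: 0)
  'slowly' -> in reference (ref count 1, used 1/1) -> match (matches: 1)
  'mouse' -> not in reference -> no match (matches: 1)
  'quietly' -> in reference (ref count 3, used 1/3) -> match (matches: 2)
  'slowly' -> ref count 1 already used up (1/1) -> clipped, no match (matches: 2)
  'tree' -> not in reference -> no match (matches: 2)
Clipped matches: 2, Candidate length: 7
Precision = 2/7

2/7


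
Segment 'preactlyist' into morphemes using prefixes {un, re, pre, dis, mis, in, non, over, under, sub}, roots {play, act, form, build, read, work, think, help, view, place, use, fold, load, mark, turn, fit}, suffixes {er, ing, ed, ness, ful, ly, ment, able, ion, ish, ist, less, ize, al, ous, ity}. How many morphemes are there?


Segmenting 'preactlyist' against the inventory:
  'pre' -> prefix (morpheme 1)
  'act' -> root (morpheme 2)
  'ly' -> suffix (morpheme 3)
  'ist' -> suffix (morpheme 4)
Total morphemes: 4

4


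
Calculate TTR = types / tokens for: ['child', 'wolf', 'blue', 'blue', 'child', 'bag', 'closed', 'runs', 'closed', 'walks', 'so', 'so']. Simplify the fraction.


Tokens: 12
Unique types: ('bag', 'blue', 'child', 'closed', 'runs', 'so', 'walks', 'wolf') = 8
TTR = 8/12
Simplify: divide both by 4 -> 2/3
TTR = 2/3

2/3


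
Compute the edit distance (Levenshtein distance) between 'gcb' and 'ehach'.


Building DP table for s1='gcb' (len 3) and s2='ehach' (len 5):
       e  h  a  c  h
    0  1  2  3  4  5
  g 1  1  2  3  4  5
  c 2  2  2  3  3  4
  b 3  3  3  3  4  4
Edit distance = dp[3][5] = 4

4


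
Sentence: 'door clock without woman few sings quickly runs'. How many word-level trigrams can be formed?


Word trigrams from [8] words:
  Trigram 1: (door clock without)
  Trigram 2: (clock without woman)
  Trigram 3: (without woman few)
  Trigram 4: (woman few sings)
  Trigram 5: (few sings quickly)
  Trigram 6: (sings quickly runs)
Total word trigrams: 8 - 2 = 6

6


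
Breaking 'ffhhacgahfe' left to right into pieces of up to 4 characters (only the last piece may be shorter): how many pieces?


'ffhhacgahfe' has 11 characters.
Chunking with max size 4:
  Chunk 1: 'ffhh' (positions 0-3)
  Chunk 2: 'acga' (positions 4-7)
  Chunk 3: 'hfe' (positions 8-10)
Total chunks: ceil(11 / 4) = 3

3


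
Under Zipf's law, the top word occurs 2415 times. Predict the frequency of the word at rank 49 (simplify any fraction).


Zipf's law: freq(rank) = f1 / rank
f1 = 2415, rank = 49
freq = 2415 / 49
GCD(2415, 49) = 7
Simplified: 345/7

345/7


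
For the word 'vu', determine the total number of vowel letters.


Scanning each character of 'vu':
  Position 1: 'v' -> consonant (running count: 0)
  Position 2: 'u' -> vowel (running count: 1)
Total vowels: 1

1


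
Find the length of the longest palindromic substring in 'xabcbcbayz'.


Scanning 'xabcbcbayz' for palindromic substrings.
Substring at positions 1-7: 'abcbcba'.
Check: reverse('abcbcba') = 'abcbcba' -> palindrome confirmed.
Neighbouring characters ('x' / 'y') break symmetry, so it cannot extend further.
No longer palindromic substring exists; longest length = 7

7


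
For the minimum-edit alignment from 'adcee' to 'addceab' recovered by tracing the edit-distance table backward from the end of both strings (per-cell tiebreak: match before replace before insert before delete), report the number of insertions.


Edit distance = 3. Backtracking from cell (5, 7) with preference match > replace > insert > delete,
then listing the resulting alignment 'adcee' -> 'addceab' left to right:
  Step 1: keep 'a'
  Step 2: insert 'd' [insertion #1]
  Step 3: keep 'd'
  Step 4: keep 'c'
  Step 5: keep 'e'
  Step 6: insert 'a' [insertion #2]
  Step 7: replace e->b
Total insertions: 2

2


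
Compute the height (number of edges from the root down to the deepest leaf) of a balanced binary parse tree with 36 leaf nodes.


In a balanced binary tree with n leaves the deepest leaf is ceil(log2(n)) edges below the root.
log2(36) = 5.1699
ceil(5.1699) = 6
height (edges) = 6

6


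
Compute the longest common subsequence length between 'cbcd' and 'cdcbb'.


DP table for LCS of 'cbcd' and 'cdcbb':
       c  d  c  b  b
    0  0  0  0  0  0
  c 0  1  1  1  1  1
  b 0  1  1  1  2  2
  c 0  1  1  2  2  2
  d 0  1  2  2  2  2
LCS: 'cb'
LCS length = 2

2


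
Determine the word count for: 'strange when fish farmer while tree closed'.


Counting words by splitting on spaces:
  Word 1: 'strange'
  Word 2: 'when'
  Word 3: 'fish'
  Word 4: 'farmer'
  Word 5: 'while'
  Word 6: 'tree'
  Word 7: 'closed'
Total words: 7

7


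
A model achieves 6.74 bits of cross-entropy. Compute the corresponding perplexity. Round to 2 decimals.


Perplexity formula: PP = 2^H
H = 6.74
PP = 2^6.74
Decompose: 2^6.74 = 2^6 * 2^0.74
2^6 = 64, 2^0.74 ~ 1.6701758
PP ~ 64 * 1.6701758 = 106.8912512
Rounded to 2 decimals: 106.89

106.89


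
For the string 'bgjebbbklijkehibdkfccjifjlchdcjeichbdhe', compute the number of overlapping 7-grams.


String 'bgjebbbklijkehibdkfccjifjlchdcjeichbdhe' has length L = 39.
Number of overlapping n-grams = L - n + 1
Substituting: 39 - 7 + 1 = 33

33


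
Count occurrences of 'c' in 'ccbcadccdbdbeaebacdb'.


Scanning 'ccbcadccdbdbeaebacdb' for 'c':
  Position 0: 'c' -> MATCH (count: 1)
  Position 1: 'c' -> MATCH (count: 2)
  Position 3: 'c' -> MATCH (count: 3)
  Position 6: 'c' -> MATCH (count: 4)
  Position 7: 'c' -> MATCH (count: 5)
  Position 17: 'c' -> MATCH (count: 6)
Total occurrences of 'c': 6

6


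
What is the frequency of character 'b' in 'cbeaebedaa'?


Scanning 'cbeaebedaa' for 'b':
  Position 1: 'b' -> MATCH (count: 1)
  Position 5: 'b' -> MATCH (count: 2)
Total occurrences of 'b': 2

2


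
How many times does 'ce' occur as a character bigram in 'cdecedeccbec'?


Scanning 'cdecedeccbec' for bigram 'ce':
  Position 0: 'cd' -> no
  Position 1: 'de' -> no
  Position 2: 'ec' -> no
  Position 3: 'ce' -> MATCH
  Position 4: 'ed' -> no
  Position 5: 'de' -> no
  Position 6: 'ec' -> no
  Position 7: 'cc' -> no
  Position 8: 'cb' -> no
  Position 9: 'be' -> no
  Position 10: 'ec' -> no
Total matches: 1

1


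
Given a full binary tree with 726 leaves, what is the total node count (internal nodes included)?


Leaf nodes (terminals): 726
Internal nodes = n - 1 = 726 - 1 = 725
Total = leaves + internal = 726 + 725 = 1451

1451


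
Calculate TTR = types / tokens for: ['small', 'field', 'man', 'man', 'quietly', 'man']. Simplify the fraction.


Tokens: 6
Unique types: ('field', 'man', 'quietly', 'small') = 4
TTR = 4/6
Simplify: divide both by 2 -> 2/3
TTR = 2/3

2/3


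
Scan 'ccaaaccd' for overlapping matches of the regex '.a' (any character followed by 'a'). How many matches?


Pattern: .a means any character followed by 'a'.
Scanning 'ccaaaccd' position-by-position:
  Pos 0: window 'cc' -> no
  Pos 1: window 'ca' -> MATCH
  Pos 2: window 'aa' -> MATCH
  Pos 3: window 'aa' -> MATCH
  Pos 4: window 'ac' -> no
  Pos 5: window 'cc' -> no
  Pos 6: window 'cd' -> no
  Pos 7: window 'd' -> no
Total matches: 3

3


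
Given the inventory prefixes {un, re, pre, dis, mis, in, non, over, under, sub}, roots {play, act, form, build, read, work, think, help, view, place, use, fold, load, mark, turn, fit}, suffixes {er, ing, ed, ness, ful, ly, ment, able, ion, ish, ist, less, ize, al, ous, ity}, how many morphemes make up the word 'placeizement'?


Segmenting 'placeizement' against the inventory:
  'place' -> root (morpheme 1)
  'ize' -> suffix (morpheme 2)
  'ment' -> suffix (morpheme 3)
Total morphemes: 3

3


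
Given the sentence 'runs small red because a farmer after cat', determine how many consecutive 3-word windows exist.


Word trigrams from [8] words:
  Trigram 1: (runs small red)
  Trigram 2: (small red because)
  Trigram 3: (red because a)
  Trigram 4: (because a farmer)
  Trigram 5: (a farmer after)
  Trigram 6: (farmer after cat)
Total word trigrams: 8 - 2 = 6

6
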